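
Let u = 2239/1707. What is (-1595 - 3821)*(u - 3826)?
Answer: 35359672088/1707 ≈ 2.0714e+7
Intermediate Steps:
u = 2239/1707 (u = 2239*(1/1707) = 2239/1707 ≈ 1.3117)
(-1595 - 3821)*(u - 3826) = (-1595 - 3821)*(2239/1707 - 3826) = -5416*(-6528743/1707) = 35359672088/1707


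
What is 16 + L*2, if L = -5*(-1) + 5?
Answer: 36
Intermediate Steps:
L = 10 (L = 5 + 5 = 10)
16 + L*2 = 16 + 10*2 = 16 + 20 = 36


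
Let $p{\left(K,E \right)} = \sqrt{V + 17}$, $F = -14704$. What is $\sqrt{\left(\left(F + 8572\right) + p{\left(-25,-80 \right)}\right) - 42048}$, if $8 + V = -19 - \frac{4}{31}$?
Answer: $\frac{\sqrt{-46300980 + 31 i \sqrt{9734}}}{31} \approx 0.0072497 + 219.5 i$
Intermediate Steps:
$V = - \frac{841}{31}$ ($V = -8 - \left(19 + \frac{4}{31}\right) = -8 - \frac{593}{31} = - \frac{841}{31} \approx -27.129$)
$p{\left(K,E \right)} = \frac{i \sqrt{9734}}{31}$ ($p{\left(K,E \right)} = \sqrt{- \frac{841}{31} + 17} = \sqrt{- \frac{314}{31}} = \frac{i \sqrt{9734}}{31}$)
$\sqrt{\left(\left(F + 8572\right) + p{\left(-25,-80 \right)}\right) - 42048} = \sqrt{\left(\left(-14704 + 8572\right) + \frac{i \sqrt{9734}}{31}\right) - 42048} = \sqrt{\left(-6132 + \frac{i \sqrt{9734}}{31}\right) - 42048} = \sqrt{-48180 + \frac{i \sqrt{9734}}{31}}$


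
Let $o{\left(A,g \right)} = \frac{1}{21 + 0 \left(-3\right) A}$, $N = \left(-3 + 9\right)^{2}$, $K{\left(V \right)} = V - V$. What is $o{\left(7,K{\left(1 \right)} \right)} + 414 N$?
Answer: $\frac{312985}{21} \approx 14904.0$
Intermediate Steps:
$K{\left(V \right)} = 0$
$N = 36$ ($N = 6^{2} = 36$)
$o{\left(A,g \right)} = \frac{1}{21}$ ($o{\left(A,g \right)} = \frac{1}{21 + 0 A} = \frac{1}{21 + 0} = \frac{1}{21}$)
$o{\left(7,K{\left(1 \right)} \right)} + 414 N = \frac{1}{21} + 414 \cdot 36 = \frac{1}{21} + 14904 = \frac{312985}{21}$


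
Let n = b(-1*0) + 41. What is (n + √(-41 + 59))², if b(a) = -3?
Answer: 1462 + 228*√2 ≈ 1784.4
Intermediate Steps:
n = 38 (n = -3 + 41 = 38)
(n + √(-41 + 59))² = (38 + √(-41 + 59))² = (38 + √18)² = (38 + 3*√2)²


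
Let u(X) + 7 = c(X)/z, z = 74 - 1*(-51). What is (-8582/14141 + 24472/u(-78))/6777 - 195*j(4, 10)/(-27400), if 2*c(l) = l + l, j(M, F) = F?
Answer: -20147646896989/50048500141908 ≈ -0.40256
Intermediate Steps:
c(l) = l (c(l) = (l + l)/2 = (2*l)/2 = l)
z = 125 (z = 74 + 51 = 125)
u(X) = -7 + X/125
(-8582/14141 + 24472/u(-78))/6777 - 195*j(4, 10)/(-27400) = (-8582/14141 + 24472/(-7 + (1/125)*(-78)))/6777 - 195*10/(-27400) = (-8582*1/14141 + 24472/(-7 - 78/125))*(1/6777) - 1950*(-1/27400) = (-8582/14141 + 24472/(-953/125))*(1/6777) + 39/548 = (-8582/14141 + 24472*(-125/953))*(1/6777) + 39/548 = (-8582/14141 - 3059000/953)*(1/6777) + 39/548 = -43265497646/13476373*1/6777 + 39/548 = -43265497646/91329379821 + 39/548 = -20147646896989/50048500141908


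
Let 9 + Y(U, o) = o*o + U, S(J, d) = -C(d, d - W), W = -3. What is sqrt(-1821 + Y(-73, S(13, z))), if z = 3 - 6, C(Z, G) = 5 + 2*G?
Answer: I*sqrt(1878) ≈ 43.336*I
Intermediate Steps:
z = -3
S(J, d) = -11 - 2*d (S(J, d) = -(5 + 2*(d - 1*(-3))) = -(5 + 2*(d + 3)) = -(5 + 2*(3 + d)) = -(5 + (6 + 2*d)) = -(11 + 2*d) = -11 - 2*d)
Y(U, o) = -9 + U + o**2 (Y(U, o) = -9 + (o*o + U) = -9 + (o**2 + U) = -9 + (U + o**2) = -9 + U + o**2)
sqrt(-1821 + Y(-73, S(13, z))) = sqrt(-1821 + (-9 - 73 + (-11 - 2*(-3))**2)) = sqrt(-1821 + (-9 - 73 + (-11 + 6)**2)) = sqrt(-1821 + (-9 - 73 + (-5)**2)) = sqrt(-1821 + (-9 - 73 + 25)) = sqrt(-1821 - 57) = sqrt(-1878) = I*sqrt(1878)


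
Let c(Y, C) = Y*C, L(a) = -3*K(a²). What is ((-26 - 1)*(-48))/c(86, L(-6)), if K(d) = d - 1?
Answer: -216/1505 ≈ -0.14352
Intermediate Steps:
K(d) = -1 + d
L(a) = 3 - 3*a² (L(a) = -3*(-1 + a²) = 3 - 3*a²)
c(Y, C) = C*Y
((-26 - 1)*(-48))/c(86, L(-6)) = ((-26 - 1)*(-48))/(((3 - 3*(-6)²)*86)) = (-27*(-48))/(((3 - 3*36)*86)) = 1296/(((3 - 108)*86)) = 1296/((-105*86)) = 1296/(-9030) = 1296*(-1/9030) = -216/1505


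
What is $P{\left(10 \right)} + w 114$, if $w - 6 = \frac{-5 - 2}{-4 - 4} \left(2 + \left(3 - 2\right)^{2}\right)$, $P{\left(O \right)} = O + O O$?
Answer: $\frac{4373}{4} \approx 1093.3$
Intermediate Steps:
$P{\left(O \right)} = O + O^{2}$
$w = \frac{69}{8}$ ($w = 6 + \frac{-5 - 2}{-4 - 4} \left(2 + \left(3 - 2\right)^{2}\right) = 6 + - \frac{7}{-8} \left(2 + 1^{2}\right) = 6 + \left(-7\right) \left(- \frac{1}{8}\right) \left(2 + 1\right) = 6 + \frac{7}{8} \cdot 3 = 6 + \frac{21}{8} = \frac{69}{8} \approx 8.625$)
$P{\left(10 \right)} + w 114 = 10 \left(1 + 10\right) + \frac{69}{8} \cdot 114 = 10 \cdot 11 + \frac{3933}{4} = 110 + \frac{3933}{4} = \frac{4373}{4}$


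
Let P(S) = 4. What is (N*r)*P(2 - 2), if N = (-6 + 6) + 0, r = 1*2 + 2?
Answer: 0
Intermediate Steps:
r = 4 (r = 2 + 2 = 4)
N = 0 (N = 0 + 0 = 0)
(N*r)*P(2 - 2) = (0*4)*4 = 0*4 = 0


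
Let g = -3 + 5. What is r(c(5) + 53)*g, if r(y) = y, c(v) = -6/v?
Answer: 518/5 ≈ 103.60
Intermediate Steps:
g = 2
r(c(5) + 53)*g = (-6/5 + 53)*2 = (259/5)*2 = 518/5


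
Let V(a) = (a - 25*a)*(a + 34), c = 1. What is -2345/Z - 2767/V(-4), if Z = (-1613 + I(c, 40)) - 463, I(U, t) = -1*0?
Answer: 84109/498240 ≈ 0.16881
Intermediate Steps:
I(U, t) = 0
Z = -2076 (Z = (-1613 + 0) - 463 = -1613 - 463 = -2076)
V(a) = -24*a*(34 + a) (V(a) = (-24*a)*(34 + a) = -24*a*(34 + a))
-2345/Z - 2767/V(-4) = -2345/(-2076) - 2767*1/(96*(34 - 4)) = -2345*(-1/2076) - 2767/((-24*(-4)*30)) = 2345/2076 - 2767/2880 = 84109/498240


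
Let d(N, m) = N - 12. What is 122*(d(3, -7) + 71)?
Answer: 7564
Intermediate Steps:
d(N, m) = -12 + N
122*(d(3, -7) + 71) = 122*((-12 + 3) + 71) = 122*(-9 + 71) = 122*62 = 7564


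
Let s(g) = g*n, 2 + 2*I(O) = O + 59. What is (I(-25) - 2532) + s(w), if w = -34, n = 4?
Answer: -2652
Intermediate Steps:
I(O) = 57/2 + O/2 (I(O) = -1 + (O + 59)/2 = -1 + (59 + O)/2 = -1 + (59/2 + O/2) = 57/2 + O/2)
s(g) = 4*g (s(g) = g*4 = 4*g)
(I(-25) - 2532) + s(w) = ((57/2 + (½)*(-25)) - 2532) + 4*(-34) = ((57/2 - 25/2) - 2532) - 136 = (16 - 2532) - 136 = -2516 - 136 = -2652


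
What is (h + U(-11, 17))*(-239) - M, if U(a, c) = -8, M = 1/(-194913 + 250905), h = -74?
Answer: 1097331215/55992 ≈ 19598.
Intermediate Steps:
M = 1/55992 ≈ 1.7860e-5
(h + U(-11, 17))*(-239) - M = (-74 - 8)*(-239) - 1*1/55992 = -82*(-239) - 1/55992 = 19598 - 1/55992 = 1097331215/55992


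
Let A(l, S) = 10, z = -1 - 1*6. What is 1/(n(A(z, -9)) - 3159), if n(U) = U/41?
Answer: -41/129509 ≈ -0.00031658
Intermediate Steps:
z = -7 (z = -1 - 6 = -7)
n(U) = U/41 (n(U) = U*(1/41) = U/41)
1/(n(A(z, -9)) - 3159) = 1/((1/41)*10 - 3159) = 1/(10/41 - 3159) = 1/(-129509/41) = -41/129509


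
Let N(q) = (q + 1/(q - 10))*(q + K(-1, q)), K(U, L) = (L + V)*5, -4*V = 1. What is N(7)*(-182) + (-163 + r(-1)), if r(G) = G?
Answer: -148822/3 ≈ -49607.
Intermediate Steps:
V = -1/4 (V = -1/4*1 = -1/4 ≈ -0.25000)
K(U, L) = -5/4 + 5*L (K(U, L) = (L - 1/4)*5 = (-1/4 + L)*5 = -5/4 + 5*L)
N(q) = (-5/4 + 6*q)*(q + 1/(-10 + q)) (N(q) = (q + 1/(q - 10))*(q + (-5/4 + 5*q)) = (q + 1/(-10 + q))*(-5/4 + 6*q) = (-5/4 + 6*q)*(q + 1/(-10 + q)))
N(7)*(-182) + (-163 + r(-1)) = ((-5 - 245*7**2 + 24*7**3 + 74*7)/(4*(-10 + 7)))*(-182) + (-163 - 1) = ((1/4)*(-5 - 245*49 + 24*343 + 518)/(-3))*(-182) - 164 = ((1/4)*(-1/3)*(-5 - 12005 + 8232 + 518))*(-182) - 164 = ((1/4)*(-1/3)*(-3260))*(-182) - 164 = (815/3)*(-182) - 164 = -148330/3 - 164 = -148822/3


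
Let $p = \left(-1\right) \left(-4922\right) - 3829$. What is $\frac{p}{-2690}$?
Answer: $- \frac{1093}{2690} \approx -0.40632$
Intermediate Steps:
$p = 1093$ ($p = 4922 - 3829 = 1093$)
$\frac{p}{-2690} = \frac{1093}{-2690} = 1093 \left(- \frac{1}{2690}\right) = - \frac{1093}{2690}$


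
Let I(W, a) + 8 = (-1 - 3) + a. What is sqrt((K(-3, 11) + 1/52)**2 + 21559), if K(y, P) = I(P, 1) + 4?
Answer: sqrt(58427305)/52 ≈ 147.00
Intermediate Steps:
I(W, a) = -12 + a (I(W, a) = -8 + ((-1 - 3) + a) = -8 + (-4 + a) = -12 + a)
K(y, P) = -7 (K(y, P) = (-12 + 1) + 4 = -11 + 4 = -7)
sqrt((K(-3, 11) + 1/52)**2 + 21559) = sqrt((-7 + 1/52)**2 + 21559) = sqrt((-363/52)**2 + 21559) = sqrt(131769/2704 + 21559) = sqrt(58427305/2704) = sqrt(58427305)/52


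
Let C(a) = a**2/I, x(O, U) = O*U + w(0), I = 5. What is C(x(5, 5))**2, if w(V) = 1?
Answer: 456976/25 ≈ 18279.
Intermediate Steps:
x(O, U) = 1 + O*U (x(O, U) = O*U + 1 = 1 + O*U)
C(a) = a**2/5
C(x(5, 5))**2 = ((1 + 5*5)**2/5)**2 = ((1 + 25)**2/5)**2 = ((1/5)*26**2)**2 = ((1/5)*676)**2 = (676/5)**2 = 456976/25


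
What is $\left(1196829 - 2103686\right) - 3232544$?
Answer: $-4139401$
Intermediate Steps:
$\left(1196829 - 2103686\right) - 3232544 = -906857 - 3232544 = -4139401$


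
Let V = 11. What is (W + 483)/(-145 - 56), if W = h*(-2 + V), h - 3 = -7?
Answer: -149/67 ≈ -2.2239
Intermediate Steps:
h = -4 (h = 3 - 7 = -4)
W = -36 (W = -4*(-2 + 11) = -4*9 = -36)
(W + 483)/(-145 - 56) = (-36 + 483)/(-145 - 56) = 447/(-201) = 447*(-1/201) = -149/67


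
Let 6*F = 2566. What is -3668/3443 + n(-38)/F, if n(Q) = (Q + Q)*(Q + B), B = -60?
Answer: 72224348/4417369 ≈ 16.350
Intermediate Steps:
F = 1283/3 (F = (⅙)*2566 = 1283/3 ≈ 427.67)
n(Q) = 2*Q*(-60 + Q) (n(Q) = (Q + Q)*(Q - 60) = (2*Q)*(-60 + Q) = 2*Q*(-60 + Q))
-3668/3443 + n(-38)/F = -3668/3443 + (2*(-38)*(-60 - 38))/(1283/3) = -3668*1/3443 + (2*(-38)*(-98))*(3/1283) = -3668/3443 + 7448*(3/1283) = -3668/3443 + 22344/1283 = 72224348/4417369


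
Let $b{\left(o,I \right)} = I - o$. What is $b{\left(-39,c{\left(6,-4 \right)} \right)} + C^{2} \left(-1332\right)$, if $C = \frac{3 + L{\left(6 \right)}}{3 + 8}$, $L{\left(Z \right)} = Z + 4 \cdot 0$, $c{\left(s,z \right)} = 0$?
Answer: $- \frac{103173}{121} \approx -852.67$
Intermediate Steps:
$L{\left(Z \right)} = Z$ ($L{\left(Z \right)} = Z + 0 = Z$)
$C = \frac{9}{11}$ ($C = \frac{3 + 6}{3 + 8} = \frac{9}{11} \approx 0.81818$)
$b{\left(-39,c{\left(6,-4 \right)} \right)} + C^{2} \left(-1332\right) = \left(0 - -39\right) + \left(\frac{9}{11}\right)^{2} \left(-1332\right) = \left(0 + 39\right) + \frac{81}{121} \left(-1332\right) = 39 - \frac{107892}{121} = - \frac{103173}{121}$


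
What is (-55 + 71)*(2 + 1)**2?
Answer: 144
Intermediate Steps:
(-55 + 71)*(2 + 1)**2 = 16*3**2 = 16*9 = 144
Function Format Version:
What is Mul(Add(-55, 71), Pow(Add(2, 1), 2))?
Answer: 144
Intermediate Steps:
Mul(Add(-55, 71), Pow(Add(2, 1), 2)) = Mul(16, Pow(3, 2)) = Mul(16, 9) = 144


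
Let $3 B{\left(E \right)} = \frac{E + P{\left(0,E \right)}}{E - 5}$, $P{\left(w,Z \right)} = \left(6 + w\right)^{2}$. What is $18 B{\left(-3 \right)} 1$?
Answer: $- \frac{99}{4} \approx -24.75$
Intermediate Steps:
$B{\left(E \right)} = \frac{36 + E}{3 \left(-5 + E\right)}$ ($B{\left(E \right)} = \frac{\left(E + \left(6 + 0\right)^{2}\right) \frac{1}{E - 5}}{3} = \frac{\left(E + 6^{2}\right) \frac{1}{-5 + E}}{3} = \frac{\left(E + 36\right) \frac{1}{-5 + E}}{3} = \frac{\left(36 + E\right) \frac{1}{-5 + E}}{3} = \frac{\frac{1}{-5 + E} \left(36 + E\right)}{3} = \frac{36 + E}{3 \left(-5 + E\right)}$)
$18 B{\left(-3 \right)} 1 = 18 \frac{36 - 3}{3 \left(-5 - 3\right)} 1 = 18 \cdot \frac{1}{3} \frac{1}{-8} \cdot 33 \cdot 1 = 18 \cdot \frac{1}{3} \left(- \frac{1}{8}\right) 33 \cdot 1 = 18 \left(- \frac{11}{8}\right) 1 = \left(- \frac{99}{4}\right) 1 = - \frac{99}{4}$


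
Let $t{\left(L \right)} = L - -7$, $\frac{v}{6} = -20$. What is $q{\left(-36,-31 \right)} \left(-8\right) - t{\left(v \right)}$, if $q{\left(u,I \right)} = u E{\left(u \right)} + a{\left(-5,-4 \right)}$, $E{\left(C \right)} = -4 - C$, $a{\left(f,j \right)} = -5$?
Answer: $9369$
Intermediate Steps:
$v = -120$ ($v = 6 \left(-20\right) = -120$)
$t{\left(L \right)} = 7 + L$ ($t{\left(L \right)} = L + 7 = 7 + L$)
$q{\left(u,I \right)} = -5 + u \left(-4 - u\right)$ ($q{\left(u,I \right)} = u \left(-4 - u\right) - 5 = -5 + u \left(-4 - u\right)$)
$q{\left(-36,-31 \right)} \left(-8\right) - t{\left(v \right)} = \left(-5 - - 36 \left(4 - 36\right)\right) \left(-8\right) - \left(7 - 120\right) = \left(-5 - \left(-36\right) \left(-32\right)\right) \left(-8\right) - -113 = \left(-5 - 1152\right) \left(-8\right) + 113 = \left(-1157\right) \left(-8\right) + 113 = 9256 + 113 = 9369$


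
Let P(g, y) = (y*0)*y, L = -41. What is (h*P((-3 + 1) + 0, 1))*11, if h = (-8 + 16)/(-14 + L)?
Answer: 0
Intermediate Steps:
P(g, y) = 0 (P(g, y) = 0*y = 0)
h = -8/55 (h = (-8 + 16)/(-14 - 41) = 8/(-55) = 8*(-1/55) = -8/55 ≈ -0.14545)
(h*P((-3 + 1) + 0, 1))*11 = -8/55*0*11 = 0*11 = 0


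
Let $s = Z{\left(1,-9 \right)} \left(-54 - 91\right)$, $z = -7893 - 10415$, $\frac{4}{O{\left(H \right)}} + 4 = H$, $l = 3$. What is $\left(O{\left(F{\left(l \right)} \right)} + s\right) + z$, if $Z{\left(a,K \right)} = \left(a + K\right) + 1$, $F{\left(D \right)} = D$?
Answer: $-17297$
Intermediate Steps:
$O{\left(H \right)} = \frac{4}{-4 + H}$
$z = -18308$ ($z = -7893 - 10415 = -18308$)
$Z{\left(a,K \right)} = 1 + K + a$ ($Z{\left(a,K \right)} = \left(K + a\right) + 1 = 1 + K + a$)
$s = 1015$ ($s = \left(1 - 9 + 1\right) \left(-54 - 91\right) = \left(-7\right) \left(-145\right) = 1015$)
$\left(O{\left(F{\left(l \right)} \right)} + s\right) + z = \left(\frac{4}{-4 + 3} + 1015\right) - 18308 = \left(\frac{4}{-1} + 1015\right) - 18308 = \left(4 \left(-1\right) + 1015\right) - 18308 = \left(-4 + 1015\right) - 18308 = 1011 - 18308 = -17297$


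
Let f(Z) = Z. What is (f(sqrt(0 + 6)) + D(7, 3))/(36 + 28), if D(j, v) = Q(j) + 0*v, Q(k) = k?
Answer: 7/64 + sqrt(6)/64 ≈ 0.14765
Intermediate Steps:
D(j, v) = j (D(j, v) = j + 0*v = j + 0 = j)
(f(sqrt(0 + 6)) + D(7, 3))/(36 + 28) = (sqrt(0 + 6) + 7)/(36 + 28) = (sqrt(6) + 7)/64 = (7 + sqrt(6))/64 = 7/64 + sqrt(6)/64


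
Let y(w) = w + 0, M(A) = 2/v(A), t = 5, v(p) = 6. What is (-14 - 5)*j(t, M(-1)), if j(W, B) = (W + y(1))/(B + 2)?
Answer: -342/7 ≈ -48.857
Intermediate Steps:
M(A) = 1/3 (M(A) = 2/6 = 2*(1/6) = 1/3)
y(w) = w
j(W, B) = (1 + W)/(2 + B) (j(W, B) = (W + 1)/(B + 2) = (1 + W)/(2 + B))
(-14 - 5)*j(t, M(-1)) = (-14 - 5)*((1 + 5)/(2 + 1/3)) = -19*6/7/3 = -57*6/7 = -19*18/7 = -342/7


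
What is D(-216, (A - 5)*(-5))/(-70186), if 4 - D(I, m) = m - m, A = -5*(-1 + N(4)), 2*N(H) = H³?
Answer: -2/35093 ≈ -5.6991e-5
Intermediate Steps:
N(H) = H³/2
A = -155 (A = -5*(-1 + (½)*4³) = -5*(-1 + (½)*64) = -5*(-1 + 32) = -5*31 = -155)
D(I, m) = 4 (D(I, m) = 4 - (m - m) = 4 - 1*0 = 4 + 0 = 4)
D(-216, (A - 5)*(-5))/(-70186) = 4/(-70186) = 4*(-1/70186) = -2/35093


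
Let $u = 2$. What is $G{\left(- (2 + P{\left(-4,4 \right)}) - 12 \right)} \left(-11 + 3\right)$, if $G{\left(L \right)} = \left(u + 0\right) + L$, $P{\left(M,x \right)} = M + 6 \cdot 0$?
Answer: $64$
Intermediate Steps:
$P{\left(M,x \right)} = M$ ($P{\left(M,x \right)} = M + 0 = M$)
$G{\left(L \right)} = 2 + L$ ($G{\left(L \right)} = \left(2 + 0\right) + L = 2 + L$)
$G{\left(- (2 + P{\left(-4,4 \right)}) - 12 \right)} \left(-11 + 3\right) = \left(2 - 10\right) \left(-11 + 3\right) = \left(2 - 10\right) \left(-8\right) = \left(-8\right) \left(-8\right) = 64$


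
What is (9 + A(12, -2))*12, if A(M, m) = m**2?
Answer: 156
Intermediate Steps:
(9 + A(12, -2))*12 = (9 + (-2)**2)*12 = (9 + 4)*12 = 13*12 = 156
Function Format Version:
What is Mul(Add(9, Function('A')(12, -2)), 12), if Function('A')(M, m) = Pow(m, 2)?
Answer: 156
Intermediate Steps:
Mul(Add(9, Function('A')(12, -2)), 12) = Mul(Add(9, Pow(-2, 2)), 12) = Mul(Add(9, 4), 12) = Mul(13, 12) = 156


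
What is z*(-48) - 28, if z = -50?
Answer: 2372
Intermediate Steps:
z*(-48) - 28 = -50*(-48) - 28 = 2400 - 28 = 2372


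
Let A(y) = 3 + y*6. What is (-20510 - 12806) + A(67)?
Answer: -32911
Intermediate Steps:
A(y) = 3 + 6*y
(-20510 - 12806) + A(67) = (-20510 - 12806) + (3 + 6*67) = -33316 + (3 + 402) = -33316 + 405 = -32911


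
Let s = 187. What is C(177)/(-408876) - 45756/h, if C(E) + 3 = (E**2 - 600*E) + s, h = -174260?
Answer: 7930871719/17812682940 ≈ 0.44524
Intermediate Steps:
C(E) = 184 + E**2 - 600*E (C(E) = -3 + ((E**2 - 600*E) + 187) = -3 + (187 + E**2 - 600*E) = 184 + E**2 - 600*E)
C(177)/(-408876) - 45756/h = (184 + 177**2 - 600*177)/(-408876) - 45756/(-174260) = (184 + 31329 - 106200)*(-1/408876) - 45756*(-1/174260) = -74687*(-1/408876) + 11439/43565 = 74687/408876 + 11439/43565 = 7930871719/17812682940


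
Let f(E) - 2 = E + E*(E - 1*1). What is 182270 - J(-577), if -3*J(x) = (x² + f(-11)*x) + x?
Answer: 269397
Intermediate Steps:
f(E) = 2 + E + E*(-1 + E) (f(E) = 2 + (E + E*(E - 1*1)) = 2 + (E + E*(E - 1)) = 2 + (E + E*(-1 + E)) = 2 + E + E*(-1 + E))
J(x) = -124*x/3 - x²/3 (J(x) = -((x² + (2 + (-11)²)*x) + x)/3 = -((x² + (2 + 121)*x) + x)/3 = -((x² + 123*x) + x)/3 = -(x² + 124*x)/3 = -124*x/3 - x²/3)
182270 - J(-577) = 182270 - (-1)*(-577)*(124 - 577)/3 = 182270 - (-1)*(-577)*(-453)/3 = 182270 - 1*(-87127) = 182270 + 87127 = 269397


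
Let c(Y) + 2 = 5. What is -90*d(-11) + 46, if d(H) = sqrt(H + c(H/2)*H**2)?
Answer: 46 - 360*sqrt(22) ≈ -1642.5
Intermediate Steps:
c(Y) = 3 (c(Y) = -2 + 5 = 3)
d(H) = sqrt(H + 3*H**2)
-90*d(-11) + 46 = -90*4*sqrt(22) + 46 = -360*sqrt(22) + 46 = 46 - 360*sqrt(22)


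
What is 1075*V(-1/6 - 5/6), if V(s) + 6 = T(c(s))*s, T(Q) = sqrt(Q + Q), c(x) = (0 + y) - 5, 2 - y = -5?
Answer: -8600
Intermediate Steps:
y = 7 (y = 2 - 1*(-5) = 2 + 5 = 7)
c(x) = 2 (c(x) = (0 + 7) - 5 = 7 - 5 = 2)
T(Q) = sqrt(2)*sqrt(Q) (T(Q) = sqrt(2*Q) = sqrt(2)*sqrt(Q))
V(s) = -6 + 2*s (V(s) = -6 + (sqrt(2)*sqrt(2))*s = -6 + 2*s)
1075*V(-1/6 - 5/6) = 1075*(-6 + 2*(-1/6 - 5/6)) = 1075*(-6 + 2*(-1)) = 1075*(-6 - 2) = 1075*(-8) = -8600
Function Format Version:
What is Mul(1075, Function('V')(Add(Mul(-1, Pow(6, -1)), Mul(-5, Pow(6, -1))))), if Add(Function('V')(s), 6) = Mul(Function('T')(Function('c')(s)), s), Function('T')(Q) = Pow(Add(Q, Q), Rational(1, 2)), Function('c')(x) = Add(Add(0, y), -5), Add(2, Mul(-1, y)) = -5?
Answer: -8600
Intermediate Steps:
y = 7 (y = Add(2, Mul(-1, -5)) = Add(2, 5) = 7)
Function('c')(x) = 2 (Function('c')(x) = Add(Add(0, 7), -5) = Add(7, -5) = 2)
Function('T')(Q) = Mul(Pow(2, Rational(1, 2)), Pow(Q, Rational(1, 2))) (Function('T')(Q) = Pow(Mul(2, Q), Rational(1, 2)) = Mul(Pow(2, Rational(1, 2)), Pow(Q, Rational(1, 2))))
Function('V')(s) = Add(-6, Mul(2, s)) (Function('V')(s) = Add(-6, Mul(Mul(Pow(2, Rational(1, 2)), Pow(2, Rational(1, 2))), s)) = Add(-6, Mul(2, s)))
Mul(1075, Function('V')(Add(Mul(-1, Pow(6, -1)), Mul(-5, Pow(6, -1))))) = Mul(1075, Add(-6, Mul(2, Add(Mul(-1, Pow(6, -1)), Mul(-5, Pow(6, -1)))))) = Mul(1075, Add(-6, Mul(2, Add(Mul(-1, Rational(1, 6)), Mul(-5, Rational(1, 6)))))) = Mul(1075, Add(-6, Mul(2, Add(Rational(-1, 6), Rational(-5, 6))))) = Mul(1075, Add(-6, Mul(2, -1))) = Mul(1075, Add(-6, -2)) = Mul(1075, -8) = -8600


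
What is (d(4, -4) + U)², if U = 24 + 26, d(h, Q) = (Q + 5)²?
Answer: 2601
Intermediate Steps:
d(h, Q) = (5 + Q)²
U = 50
(d(4, -4) + U)² = ((5 - 4)² + 50)² = (1² + 50)² = (1 + 50)² = 51² = 2601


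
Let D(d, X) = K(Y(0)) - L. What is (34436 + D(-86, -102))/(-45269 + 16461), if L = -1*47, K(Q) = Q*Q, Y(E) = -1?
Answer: -8621/7202 ≈ -1.1970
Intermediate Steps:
K(Q) = Q**2
L = -47
D(d, X) = 48 (D(d, X) = (-1)**2 - 1*(-47) = 1 + 47 = 48)
(34436 + D(-86, -102))/(-45269 + 16461) = (34436 + 48)/(-45269 + 16461) = 34484/(-28808) = 34484*(-1/28808) = -8621/7202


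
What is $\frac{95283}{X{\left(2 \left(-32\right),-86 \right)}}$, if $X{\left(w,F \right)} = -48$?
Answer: $- \frac{31761}{16} \approx -1985.1$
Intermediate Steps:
$\frac{95283}{X{\left(2 \left(-32\right),-86 \right)}} = \frac{95283}{-48} = 95283 \left(- \frac{1}{48}\right) = - \frac{31761}{16}$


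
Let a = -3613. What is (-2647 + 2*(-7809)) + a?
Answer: -21878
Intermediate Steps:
(-2647 + 2*(-7809)) + a = (-2647 + 2*(-7809)) - 3613 = (-2647 - 15618) - 3613 = -18265 - 3613 = -21878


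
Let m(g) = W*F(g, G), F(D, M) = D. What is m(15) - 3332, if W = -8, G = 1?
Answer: -3452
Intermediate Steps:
m(g) = -8*g
m(15) - 3332 = -8*15 - 3332 = -120 - 3332 = -3452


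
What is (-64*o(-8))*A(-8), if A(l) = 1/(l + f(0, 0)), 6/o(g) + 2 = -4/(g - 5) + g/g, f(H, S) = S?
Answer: -208/3 ≈ -69.333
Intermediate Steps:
o(g) = 6/(-1 - 4/(-5 + g)) (o(g) = 6/(-2 + (-4/(g - 5) + g/g)) = 6/(-2 + (-4/(-5 + g) + 1)) = 6/(-2 + (1 - 4/(-5 + g))) = 6/(-1 - 4/(-5 + g)))
A(l) = 1/l (A(l) = 1/(l + 0) = 1/l)
(-64*o(-8))*A(-8) = -384*(5 - 1*(-8))/(-1 - 8)/(-8) = -384*(5 + 8)/(-9)*(-1/8) = -384*(-1)*13/9*(-1/8) = -64*(-26/3)*(-1/8) = (1664/3)*(-1/8) = -208/3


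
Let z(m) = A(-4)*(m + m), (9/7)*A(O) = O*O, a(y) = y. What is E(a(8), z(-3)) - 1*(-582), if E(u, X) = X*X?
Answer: 55414/9 ≈ 6157.1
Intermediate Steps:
A(O) = 7*O**2/9 (A(O) = 7*(O*O)/9 = 7*O**2/9)
z(m) = 224*m/9 (z(m) = ((7/9)*(-4)**2)*(m + m) = ((7/9)*16)*(2*m) = 112*(2*m)/9 = 224*m/9)
E(u, X) = X**2
E(a(8), z(-3)) - 1*(-582) = ((224/9)*(-3))**2 - 1*(-582) = (-224/3)**2 + 582 = 50176/9 + 582 = 55414/9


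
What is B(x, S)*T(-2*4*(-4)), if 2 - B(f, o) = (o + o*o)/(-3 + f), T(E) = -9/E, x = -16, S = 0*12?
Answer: -9/16 ≈ -0.56250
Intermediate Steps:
S = 0
B(f, o) = 2 - (o + o²)/(-3 + f) (B(f, o) = 2 - (o + o*o)/(-3 + f) = 2 - (o + o²)/(-3 + f))
B(x, S)*T(-2*4*(-4)) = ((-6 - 1*0 - 1*0² + 2*(-16))/(-3 - 16))*(-9/(-2*4*(-4))) = ((-6 + 0 - 1*0 - 32)/(-19))*(-9/((-8*(-4)))) = (-(-6 + 0 + 0 - 32)/19)*(-9/32) = (-1/19*(-38))*(-9*1/32) = 2*(-9/32) = -9/16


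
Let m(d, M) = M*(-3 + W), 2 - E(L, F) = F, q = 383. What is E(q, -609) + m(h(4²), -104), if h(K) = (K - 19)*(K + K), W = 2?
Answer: 715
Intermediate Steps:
E(L, F) = 2 - F
h(K) = 2*K*(-19 + K) (h(K) = (-19 + K)*(2*K) = 2*K*(-19 + K))
m(d, M) = -M (m(d, M) = M*(-3 + 2) = M*(-1) = -M)
E(q, -609) + m(h(4²), -104) = (2 - 1*(-609)) - 1*(-104) = (2 + 609) + 104 = 611 + 104 = 715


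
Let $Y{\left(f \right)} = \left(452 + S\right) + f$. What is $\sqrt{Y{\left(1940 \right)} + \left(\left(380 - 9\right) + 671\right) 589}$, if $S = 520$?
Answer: $5 \sqrt{24666} \approx 785.27$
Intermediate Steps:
$Y{\left(f \right)} = 972 + f$ ($Y{\left(f \right)} = \left(452 + 520\right) + f = 972 + f$)
$\sqrt{Y{\left(1940 \right)} + \left(\left(380 - 9\right) + 671\right) 589} = \sqrt{\left(972 + 1940\right) + \left(\left(380 - 9\right) + 671\right) 589} = \sqrt{2912 + \left(\left(380 - 9\right) + 671\right) 589} = \sqrt{2912 + \left(371 + 671\right) 589} = \sqrt{2912 + 1042 \cdot 589} = \sqrt{2912 + 613738} = \sqrt{616650} = 5 \sqrt{24666}$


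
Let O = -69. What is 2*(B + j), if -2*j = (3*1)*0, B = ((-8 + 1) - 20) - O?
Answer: 84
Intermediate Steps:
B = 42 (B = ((-8 + 1) - 20) - 1*(-69) = (-7 - 20) + 69 = -27 + 69 = 42)
j = 0 (j = -3*1*0/2 = -3*0/2 = -½*0 = 0)
2*(B + j) = 2*(42 + 0) = 2*42 = 84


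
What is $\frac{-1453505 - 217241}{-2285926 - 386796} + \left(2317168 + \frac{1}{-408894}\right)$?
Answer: $\frac{1266170439615464413}{546429994734} \approx 2.3172 \cdot 10^{6}$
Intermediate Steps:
$\frac{-1453505 - 217241}{-2285926 - 386796} + \left(2317168 + \frac{1}{-408894}\right) = - \frac{1670746}{-2672722} + \left(2317168 - \frac{1}{408894}\right) = \left(-1670746\right) \left(- \frac{1}{2672722}\right) + \frac{947476092191}{408894} = \frac{835373}{1336361} + \frac{947476092191}{408894} = \frac{1266170439615464413}{546429994734}$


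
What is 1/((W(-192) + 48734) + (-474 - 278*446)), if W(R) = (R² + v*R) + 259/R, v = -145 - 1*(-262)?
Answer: -192/11775235 ≈ -1.6305e-5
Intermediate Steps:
v = 117 (v = -145 + 262 = 117)
W(R) = R² + 117*R + 259/R (W(R) = (R² + 117*R) + 259/R = R² + 117*R + 259/R)
1/((W(-192) + 48734) + (-474 - 278*446)) = 1/(((259 + (-192)²*(117 - 192))/(-192) + 48734) + (-474 - 278*446)) = 1/((-(259 + 36864*(-75))/192 + 48734) + (-474 - 123988)) = 1/((-(259 - 2764800)/192 + 48734) - 124462) = 1/((-1/192*(-2764541) + 48734) - 124462) = 1/((2764541/192 + 48734) - 124462) = 1/(12121469/192 - 124462) = 1/(-11775235/192) = -192/11775235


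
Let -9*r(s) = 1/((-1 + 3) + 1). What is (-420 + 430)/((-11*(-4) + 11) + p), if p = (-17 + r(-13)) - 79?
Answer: -135/554 ≈ -0.24368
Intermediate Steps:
r(s) = -1/27 (r(s) = -1/(9*((-1 + 3) + 1)) = -1/(9*(2 + 1)) = -1/9/3 = -1/9*1/3 = -1/27)
p = -2593/27 (p = (-17 - 1/27) - 79 = -460/27 - 79 = -2593/27 ≈ -96.037)
(-420 + 430)/((-11*(-4) + 11) + p) = (-420 + 430)/((-11*(-4) + 11) - 2593/27) = 10/((44 + 11) - 2593/27) = 10/(55 - 2593/27) = 10/(-1108/27) = 10*(-27/1108) = -135/554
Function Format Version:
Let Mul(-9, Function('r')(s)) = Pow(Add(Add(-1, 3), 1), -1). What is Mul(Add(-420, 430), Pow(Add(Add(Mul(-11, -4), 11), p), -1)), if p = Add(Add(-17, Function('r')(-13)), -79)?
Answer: Rational(-135, 554) ≈ -0.24368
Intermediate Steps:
Function('r')(s) = Rational(-1, 27) (Function('r')(s) = Mul(Rational(-1, 9), Pow(Add(Add(-1, 3), 1), -1)) = Mul(Rational(-1, 9), Pow(Add(2, 1), -1)) = Mul(Rational(-1, 9), Pow(3, -1)) = Mul(Rational(-1, 9), Rational(1, 3)) = Rational(-1, 27))
p = Rational(-2593, 27) (p = Add(Add(-17, Rational(-1, 27)), -79) = Add(Rational(-460, 27), -79) = Rational(-2593, 27) ≈ -96.037)
Mul(Add(-420, 430), Pow(Add(Add(Mul(-11, -4), 11), p), -1)) = Mul(Add(-420, 430), Pow(Add(Add(Mul(-11, -4), 11), Rational(-2593, 27)), -1)) = Mul(10, Pow(Add(Add(44, 11), Rational(-2593, 27)), -1)) = Mul(10, Pow(Add(55, Rational(-2593, 27)), -1)) = Mul(10, Pow(Rational(-1108, 27), -1)) = Mul(10, Rational(-27, 1108)) = Rational(-135, 554)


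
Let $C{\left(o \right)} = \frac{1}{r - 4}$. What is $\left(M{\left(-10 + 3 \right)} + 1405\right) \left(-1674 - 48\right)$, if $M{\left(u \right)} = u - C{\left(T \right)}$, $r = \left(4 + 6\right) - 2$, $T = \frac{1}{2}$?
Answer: $- \frac{4813851}{2} \approx -2.4069 \cdot 10^{6}$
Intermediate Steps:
$T = \frac{1}{2} \approx 0.5$
$r = 8$ ($r = 10 - 2 = 8$)
$C{\left(o \right)} = \frac{1}{4}$ ($C{\left(o \right)} = \frac{1}{8 - 4} = \frac{1}{4}$)
$M{\left(u \right)} = - \frac{1}{4} + u$ ($M{\left(u \right)} = u - \frac{1}{4} = - \frac{1}{4} + u$)
$\left(M{\left(-10 + 3 \right)} + 1405\right) \left(-1674 - 48\right) = \left(\left(- \frac{1}{4} + \left(-10 + 3\right)\right) + 1405\right) \left(-1674 - 48\right) = \left(\left(- \frac{1}{4} - 7\right) + 1405\right) \left(-1722\right) = \left(- \frac{29}{4} + 1405\right) \left(-1722\right) = \frac{5591}{4} \left(-1722\right) = - \frac{4813851}{2}$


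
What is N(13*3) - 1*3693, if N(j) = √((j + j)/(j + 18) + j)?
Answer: -3693 + √14573/19 ≈ -3686.6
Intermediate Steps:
N(j) = √(j + 2*j/(18 + j)) (N(j) = √((2*j)/(18 + j) + j) = √(2*j/(18 + j) + j) = √(j + 2*j/(18 + j)))
N(13*3) - 1*3693 = √((13*3)*(20 + 13*3)/(18 + 13*3)) - 1*3693 = √(39*(20 + 39)/(18 + 39)) - 3693 = √(39*59/57) - 3693 = √(39*(1/57)*59) - 3693 = √(767/19) - 3693 = √14573/19 - 3693 = -3693 + √14573/19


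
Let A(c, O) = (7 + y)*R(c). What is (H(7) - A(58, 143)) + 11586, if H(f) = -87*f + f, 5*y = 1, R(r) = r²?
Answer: -66184/5 ≈ -13237.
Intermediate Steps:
y = ⅕ (y = (⅕)*1 = ⅕ ≈ 0.20000)
A(c, O) = 36*c²/5 (A(c, O) = (7 + ⅕)*c² = 36*c²/5)
H(f) = -86*f
(H(7) - A(58, 143)) + 11586 = (-86*7 - 36*58²/5) + 11586 = (-602 - 36*3364/5) + 11586 = (-602 - 1*121104/5) + 11586 = (-602 - 121104/5) + 11586 = -124114/5 + 11586 = -66184/5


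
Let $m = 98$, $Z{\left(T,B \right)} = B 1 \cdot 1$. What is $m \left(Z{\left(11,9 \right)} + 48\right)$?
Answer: $5586$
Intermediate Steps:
$Z{\left(T,B \right)} = B$ ($Z{\left(T,B \right)} = B 1 = B$)
$m \left(Z{\left(11,9 \right)} + 48\right) = 98 \left(9 + 48\right) = 98 \cdot 57 = 5586$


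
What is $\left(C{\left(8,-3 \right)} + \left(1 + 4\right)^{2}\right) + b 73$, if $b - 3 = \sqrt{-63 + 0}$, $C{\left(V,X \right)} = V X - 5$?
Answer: $215 + 219 i \sqrt{7} \approx 215.0 + 579.42 i$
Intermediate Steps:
$C{\left(V,X \right)} = -5 + V X$
$b = 3 + 3 i \sqrt{7}$ ($b = 3 + \sqrt{-63 + 0} = 3 + \sqrt{-63} = 3 + 3 i \sqrt{7} \approx 3.0 + 7.9373 i$)
$\left(C{\left(8,-3 \right)} + \left(1 + 4\right)^{2}\right) + b 73 = \left(\left(-5 + 8 \left(-3\right)\right) + \left(1 + 4\right)^{2}\right) + \left(3 + 3 i \sqrt{7}\right) 73 = \left(\left(-5 - 24\right) + 5^{2}\right) + \left(219 + 219 i \sqrt{7}\right) = \left(-29 + 25\right) + \left(219 + 219 i \sqrt{7}\right) = -4 + \left(219 + 219 i \sqrt{7}\right) = 215 + 219 i \sqrt{7}$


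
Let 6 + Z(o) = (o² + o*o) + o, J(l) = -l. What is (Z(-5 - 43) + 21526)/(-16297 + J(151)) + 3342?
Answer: 1716973/514 ≈ 3340.4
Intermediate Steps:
Z(o) = -6 + o + 2*o² (Z(o) = -6 + ((o² + o*o) + o) = -6 + ((o² + o²) + o) = -6 + (2*o² + o) = -6 + (o + 2*o²) = -6 + o + 2*o²)
(Z(-5 - 43) + 21526)/(-16297 + J(151)) + 3342 = ((-6 + (-5 - 43) + 2*(-5 - 43)²) + 21526)/(-16297 - 1*151) + 3342 = ((-6 - 48 + 2*(-48)²) + 21526)/(-16297 - 151) + 3342 = ((-6 - 48 + 2*2304) + 21526)/(-16448) + 3342 = ((-6 - 48 + 4608) + 21526)*(-1/16448) + 3342 = (4554 + 21526)*(-1/16448) + 3342 = 26080*(-1/16448) + 3342 = -815/514 + 3342 = 1716973/514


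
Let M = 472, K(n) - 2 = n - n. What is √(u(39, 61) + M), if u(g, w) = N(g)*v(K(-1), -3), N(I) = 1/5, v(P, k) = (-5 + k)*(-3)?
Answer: 4*√745/5 ≈ 21.836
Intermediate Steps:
K(n) = 2 (K(n) = 2 + (n - n) = 2 + 0 = 2)
v(P, k) = 15 - 3*k
N(I) = ⅕
u(g, w) = 24/5 (u(g, w) = (15 - 3*(-3))/5 = (15 + 9)/5 = (⅕)*24 = 24/5)
√(u(39, 61) + M) = √(24/5 + 472) = √(2384/5) = 4*√745/5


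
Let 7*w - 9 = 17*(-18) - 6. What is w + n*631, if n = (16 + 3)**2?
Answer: 1594234/7 ≈ 2.2775e+5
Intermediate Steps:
w = -303/7 (w = 9/7 + (17*(-18) - 6)/7 = 9/7 + (-306 - 6)/7 = 9/7 + (1/7)*(-312) = 9/7 - 312/7 = -303/7 ≈ -43.286)
n = 361 (n = 19**2 = 361)
w + n*631 = -303/7 + 361*631 = -303/7 + 227791 = 1594234/7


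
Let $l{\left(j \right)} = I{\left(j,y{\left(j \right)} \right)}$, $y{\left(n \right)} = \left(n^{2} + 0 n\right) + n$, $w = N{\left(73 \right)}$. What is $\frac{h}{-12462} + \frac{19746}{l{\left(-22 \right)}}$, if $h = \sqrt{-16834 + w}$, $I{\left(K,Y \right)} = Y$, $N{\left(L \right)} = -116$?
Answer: $\frac{3291}{77} - \frac{5 i \sqrt{678}}{12462} \approx 42.74 - 0.010447 i$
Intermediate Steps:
$w = -116$
$y{\left(n \right)} = n + n^{2}$ ($y{\left(n \right)} = \left(n^{2} + 0\right) + n = n^{2} + n = n + n^{2}$)
$l{\left(j \right)} = j \left(1 + j\right)$
$h = 5 i \sqrt{678}$ ($h = \sqrt{-16834 - 116} = \sqrt{-16950} = 5 i \sqrt{678} \approx 130.19 i$)
$\frac{h}{-12462} + \frac{19746}{l{\left(-22 \right)}} = \frac{5 i \sqrt{678}}{-12462} + \frac{19746}{\left(-22\right) \left(1 - 22\right)} = 5 i \sqrt{678} \left(- \frac{1}{12462}\right) + \frac{19746}{\left(-22\right) \left(-21\right)} = - \frac{5 i \sqrt{678}}{12462} + \frac{19746}{462} = - \frac{5 i \sqrt{678}}{12462} + 19746 \cdot \frac{1}{462} = - \frac{5 i \sqrt{678}}{12462} + \frac{3291}{77} = \frac{3291}{77} - \frac{5 i \sqrt{678}}{12462}$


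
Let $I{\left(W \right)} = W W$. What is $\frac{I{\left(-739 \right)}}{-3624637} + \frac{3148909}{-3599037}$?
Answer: $- \frac{13379161756510}{13045202674569} \approx -1.0256$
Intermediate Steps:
$I{\left(W \right)} = W^{2}$
$\frac{I{\left(-739 \right)}}{-3624637} + \frac{3148909}{-3599037} = \frac{\left(-739\right)^{2}}{-3624637} + \frac{3148909}{-3599037} = 546121 \left(- \frac{1}{3624637}\right) + 3148909 \left(- \frac{1}{3599037}\right) = - \frac{546121}{3624637} - \frac{3148909}{3599037} = - \frac{13379161756510}{13045202674569}$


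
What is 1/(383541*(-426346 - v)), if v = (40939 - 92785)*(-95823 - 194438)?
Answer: -1/5772022862516232 ≈ -1.7325e-16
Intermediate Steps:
v = 15048871806 (v = -51846*(-290261) = 15048871806)
1/(383541*(-426346 - v)) = 1/(383541*(-426346 - 1*15048871806)) = 1/(383541*(-426346 - 15048871806)) = (1/383541)/(-15049298152) = (1/383541)*(-1/15049298152) = -1/5772022862516232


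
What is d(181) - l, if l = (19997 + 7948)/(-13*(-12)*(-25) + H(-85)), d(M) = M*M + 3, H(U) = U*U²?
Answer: 4049799809/123605 ≈ 32764.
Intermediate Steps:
H(U) = U³
d(M) = 3 + M² (d(M) = M² + 3 = 3 + M²)
l = -5589/123605 (l = (19997 + 7948)/(-13*(-12)*(-25) + (-85)³) = 27945/(156*(-25) - 614125) = 27945/(-3900 - 614125) = 27945/(-618025) = 27945*(-1/618025) = -5589/123605 ≈ -0.045217)
d(181) - l = (3 + 181²) - 1*(-5589/123605) = (3 + 32761) + 5589/123605 = 32764 + 5589/123605 = 4049799809/123605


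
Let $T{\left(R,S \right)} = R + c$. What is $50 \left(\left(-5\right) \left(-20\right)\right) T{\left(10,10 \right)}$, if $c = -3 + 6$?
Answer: $65000$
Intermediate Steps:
$c = 3$
$T{\left(R,S \right)} = 3 + R$ ($T{\left(R,S \right)} = R + 3 = 3 + R$)
$50 \left(\left(-5\right) \left(-20\right)\right) T{\left(10,10 \right)} = 50 \left(\left(-5\right) \left(-20\right)\right) \left(3 + 10\right) = 50 \cdot 100 \cdot 13 = 5000 \cdot 13 = 65000$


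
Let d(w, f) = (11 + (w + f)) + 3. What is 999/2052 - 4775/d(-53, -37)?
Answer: 1203/19 ≈ 63.316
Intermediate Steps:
d(w, f) = 14 + f + w (d(w, f) = (11 + (f + w)) + 3 = (11 + f + w) + 3 = 14 + f + w)
999/2052 - 4775/d(-53, -37) = 999/2052 - 4775/(14 - 37 - 53) = 999*(1/2052) - 4775/(-76) = 37/76 - 4775*(-1/76) = 37/76 + 4775/76 = 1203/19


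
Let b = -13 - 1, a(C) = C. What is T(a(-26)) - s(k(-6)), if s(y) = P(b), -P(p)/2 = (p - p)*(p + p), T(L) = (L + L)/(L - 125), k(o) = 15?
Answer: 52/151 ≈ 0.34437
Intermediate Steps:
b = -14
T(L) = 2*L/(-125 + L) (T(L) = (2*L)/(-125 + L) = 2*L/(-125 + L))
P(p) = 0 (P(p) = -2*(p - p)*(p + p) = -0*2*p = -2*0 = 0)
s(y) = 0
T(a(-26)) - s(k(-6)) = 2*(-26)/(-125 - 26) - 1*0 = 2*(-26)/(-151) + 0 = 2*(-26)*(-1/151) + 0 = 52/151 + 0 = 52/151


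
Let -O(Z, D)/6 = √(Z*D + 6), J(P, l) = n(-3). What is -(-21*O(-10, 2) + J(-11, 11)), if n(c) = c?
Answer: 3 - 126*I*√14 ≈ 3.0 - 471.45*I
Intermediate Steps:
J(P, l) = -3
O(Z, D) = -6*√(6 + D*Z) (O(Z, D) = -6*√(Z*D + 6) = -6*√(D*Z + 6) = -6*√(6 + D*Z))
-(-21*O(-10, 2) + J(-11, 11)) = -(-(-126)*√(6 + 2*(-10)) - 3) = -(-(-126)*√(6 - 20) - 3) = -(-(-126)*√(-14) - 3) = -(-(-126)*I*√14 - 3) = -(126*I*√14 - 3) = -(-3 + 126*I*√14) = 3 - 126*I*√14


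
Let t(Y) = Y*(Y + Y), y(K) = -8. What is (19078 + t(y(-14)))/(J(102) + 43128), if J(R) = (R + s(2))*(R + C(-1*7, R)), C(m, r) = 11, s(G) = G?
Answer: 9603/27440 ≈ 0.34996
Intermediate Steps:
t(Y) = 2*Y² (t(Y) = Y*(2*Y) = 2*Y²)
J(R) = (2 + R)*(11 + R) (J(R) = (R + 2)*(R + 11) = (2 + R)*(11 + R))
(19078 + t(y(-14)))/(J(102) + 43128) = (19078 + 2*(-8)²)/((22 + 102² + 13*102) + 43128) = (19078 + 2*64)/((22 + 10404 + 1326) + 43128) = (19078 + 128)/(11752 + 43128) = 19206/54880 = 19206*(1/54880) = 9603/27440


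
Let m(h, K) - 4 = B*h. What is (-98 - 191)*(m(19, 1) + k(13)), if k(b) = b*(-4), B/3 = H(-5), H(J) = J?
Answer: 96237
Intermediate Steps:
B = -15 (B = 3*(-5) = -15)
k(b) = -4*b
m(h, K) = 4 - 15*h
(-98 - 191)*(m(19, 1) + k(13)) = (-98 - 191)*((4 - 15*19) - 4*13) = -289*((4 - 285) - 52) = -289*(-281 - 52) = -289*(-333) = 96237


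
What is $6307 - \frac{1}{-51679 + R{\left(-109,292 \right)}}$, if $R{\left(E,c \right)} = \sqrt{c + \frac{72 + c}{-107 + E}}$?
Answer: $\frac{909588053461525}{144218812537} + \frac{3 \sqrt{94062}}{144218812537} \approx 6307.0$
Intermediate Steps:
$R{\left(E,c \right)} = \sqrt{c + \frac{72 + c}{-107 + E}}$
$6307 - \frac{1}{-51679 + R{\left(-109,292 \right)}} = 6307 - \frac{1}{-51679 + \sqrt{\frac{72 + 292 + 292 \left(-107 - 109\right)}{-107 - 109}}} = 6307 - \frac{1}{-51679 + \sqrt{\frac{72 + 292 + 292 \left(-216\right)}{-216}}} = 6307 - \frac{1}{-51679 + \sqrt{- \frac{72 + 292 - 63072}{216}}} = 6307 - \frac{1}{-51679 + \sqrt{\left(- \frac{1}{216}\right) \left(-62708\right)}} = 6307 - \frac{1}{-51679 + \sqrt{\frac{15677}{54}}} = 6307 - \frac{1}{-51679 + \frac{\sqrt{94062}}{18}}$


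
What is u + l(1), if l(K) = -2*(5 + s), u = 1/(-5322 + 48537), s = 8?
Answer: -1123589/43215 ≈ -26.000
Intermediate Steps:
u = 1/43215 ≈ 2.3140e-5
l(K) = -26 (l(K) = -2*(5 + 8) = -2*13 = -26)
u + l(1) = 1/43215 - 26 = -1123589/43215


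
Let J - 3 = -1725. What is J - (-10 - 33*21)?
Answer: -1019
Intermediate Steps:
J = -1722 (J = 3 - 1725 = -1722)
J - (-10 - 33*21) = -1722 - (-10 - 33*21) = -1722 - (-10 - 693) = -1722 - 1*(-703) = -1722 + 703 = -1019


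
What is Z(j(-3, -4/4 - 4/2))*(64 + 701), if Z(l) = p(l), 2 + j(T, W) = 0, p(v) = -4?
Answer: -3060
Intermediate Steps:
j(T, W) = -2 (j(T, W) = -2 + 0 = -2)
Z(l) = -4
Z(j(-3, -4/4 - 4/2))*(64 + 701) = -4*(64 + 701) = -4*765 = -3060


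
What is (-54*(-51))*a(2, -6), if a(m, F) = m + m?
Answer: 11016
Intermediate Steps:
a(m, F) = 2*m
(-54*(-51))*a(2, -6) = (-54*(-51))*(2*2) = 2754*4 = 11016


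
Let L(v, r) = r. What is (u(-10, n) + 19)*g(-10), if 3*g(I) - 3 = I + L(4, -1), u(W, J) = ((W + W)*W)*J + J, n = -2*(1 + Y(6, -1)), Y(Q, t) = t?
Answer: -152/3 ≈ -50.667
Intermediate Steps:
n = 0 (n = -2*(1 - 1) = -2*0 = 0)
u(W, J) = J + 2*J*W² (u(W, J) = ((2*W)*W)*J + J = (2*W²)*J + J = 2*J*W² + J = J + 2*J*W²)
g(I) = ⅔ + I/3 (g(I) = 1 + (I - 1)/3 = 1 + (-1 + I)/3 = 1 + (-⅓ + I/3) = ⅔ + I/3)
(u(-10, n) + 19)*g(-10) = (0*(1 + 2*(-10)²) + 19)*(⅔ + (⅓)*(-10)) = (0*(1 + 2*100) + 19)*(⅔ - 10/3) = (0*(1 + 200) + 19)*(-8/3) = (0*201 + 19)*(-8/3) = (0 + 19)*(-8/3) = 19*(-8/3) = -152/3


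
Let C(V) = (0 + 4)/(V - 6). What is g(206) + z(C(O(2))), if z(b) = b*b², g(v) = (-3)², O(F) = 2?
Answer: 8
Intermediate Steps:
g(v) = 9
C(V) = 4/(-6 + V)
z(b) = b³
g(206) + z(C(O(2))) = 9 + (4/(-6 + 2))³ = 9 + (4/(-4))³ = 9 + (4*(-¼))³ = 9 + (-1)³ = 9 - 1 = 8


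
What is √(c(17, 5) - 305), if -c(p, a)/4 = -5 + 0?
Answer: I*√285 ≈ 16.882*I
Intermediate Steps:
c(p, a) = 20 (c(p, a) = -4*(-5 + 0) = -4*(-5) = 20)
√(c(17, 5) - 305) = √(20 - 305) = √(-285) = I*√285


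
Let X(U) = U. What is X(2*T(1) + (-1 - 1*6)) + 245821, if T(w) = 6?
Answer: 245826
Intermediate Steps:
X(2*T(1) + (-1 - 1*6)) + 245821 = (2*6 + (-1 - 1*6)) + 245821 = (12 + (-1 - 6)) + 245821 = (12 - 7) + 245821 = 5 + 245821 = 245826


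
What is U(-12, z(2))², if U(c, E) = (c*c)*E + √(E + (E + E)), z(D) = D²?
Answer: 331788 + 2304*√3 ≈ 3.3578e+5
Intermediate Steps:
U(c, E) = E*c² + √3*√E (U(c, E) = c²*E + √(E + 2*E) = E*c² + √(3*E) = E*c² + √3*√E)
U(-12, z(2))² = (2²*(-12)² + √3*√(2²))² = (4*144 + √3*√4)² = (576 + √3*2)² = (576 + 2*√3)²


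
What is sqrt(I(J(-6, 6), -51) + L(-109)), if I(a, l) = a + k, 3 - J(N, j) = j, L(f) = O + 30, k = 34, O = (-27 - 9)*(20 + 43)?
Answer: I*sqrt(2207) ≈ 46.979*I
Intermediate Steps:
O = -2268 (O = -36*63 = -2268)
L(f) = -2238 (L(f) = -2268 + 30 = -2238)
J(N, j) = 3 - j
I(a, l) = 34 + a (I(a, l) = a + 34 = 34 + a)
sqrt(I(J(-6, 6), -51) + L(-109)) = sqrt((34 + (3 - 1*6)) - 2238) = sqrt((34 + (3 - 6)) - 2238) = sqrt((34 - 3) - 2238) = sqrt(31 - 2238) = sqrt(-2207) = I*sqrt(2207)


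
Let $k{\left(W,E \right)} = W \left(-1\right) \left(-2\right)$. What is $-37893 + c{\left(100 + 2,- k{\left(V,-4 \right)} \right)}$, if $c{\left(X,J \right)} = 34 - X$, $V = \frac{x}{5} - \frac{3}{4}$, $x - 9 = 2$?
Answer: $-37961$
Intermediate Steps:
$x = 11$ ($x = 9 + 2 = 11$)
$V = \frac{29}{20}$ ($V = \frac{11}{5} - \frac{3}{4} = \frac{29}{20} \approx 1.45$)
$k{\left(W,E \right)} = 2 W$ ($k{\left(W,E \right)} = - W \left(-2\right) = 2 W$)
$-37893 + c{\left(100 + 2,- k{\left(V,-4 \right)} \right)} = -37893 + \left(34 - \left(100 + 2\right)\right) = -37893 + \left(34 - 102\right) = -37893 - 68 = -37961$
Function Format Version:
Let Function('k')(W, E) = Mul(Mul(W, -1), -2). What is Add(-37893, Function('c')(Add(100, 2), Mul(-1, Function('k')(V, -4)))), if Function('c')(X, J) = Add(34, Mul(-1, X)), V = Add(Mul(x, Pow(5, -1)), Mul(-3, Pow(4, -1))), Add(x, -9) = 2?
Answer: -37961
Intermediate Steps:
x = 11 (x = Add(9, 2) = 11)
V = Rational(29, 20) (V = Add(Mul(11, Pow(5, -1)), Mul(-3, Pow(4, -1))) = Add(Mul(11, Rational(1, 5)), Mul(-3, Rational(1, 4))) = Add(Rational(11, 5), Rational(-3, 4)) = Rational(29, 20) ≈ 1.4500)
Function('k')(W, E) = Mul(2, W) (Function('k')(W, E) = Mul(Mul(-1, W), -2) = Mul(2, W))
Add(-37893, Function('c')(Add(100, 2), Mul(-1, Function('k')(V, -4)))) = Add(-37893, Add(34, Mul(-1, Add(100, 2)))) = Add(-37893, Add(34, Mul(-1, 102))) = Add(-37893, Add(34, -102)) = Add(-37893, -68) = -37961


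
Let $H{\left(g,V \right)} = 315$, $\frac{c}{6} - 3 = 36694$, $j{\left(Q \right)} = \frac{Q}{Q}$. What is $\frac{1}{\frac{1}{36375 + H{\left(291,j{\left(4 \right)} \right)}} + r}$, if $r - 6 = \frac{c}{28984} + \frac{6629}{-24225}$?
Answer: $\frac{429357020100}{5720348632451} \approx 0.075058$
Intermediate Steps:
$j{\left(Q \right)} = 1$
$c = 220182$ ($c = 18 + 6 \cdot 36694 = 18 + 220164 = 220182$)
$r = \frac{4677299207}{351068700}$ ($r = 6 + \left(\frac{220182}{28984} + \frac{6629}{-24225}\right) = 6 + \left(220182 \cdot \frac{1}{28984} + 6629 \left(- \frac{1}{24225}\right)\right) = 6 + \left(\frac{110091}{14492} - \frac{6629}{24225}\right) = 6 + \frac{2570887007}{351068700} = \frac{4677299207}{351068700} \approx 13.323$)
$\frac{1}{\frac{1}{36375 + H{\left(291,j{\left(4 \right)} \right)}} + r} = \frac{1}{\frac{1}{36375 + 315} + \frac{4677299207}{351068700}} = \frac{1}{\frac{1}{36690} + \frac{4677299207}{351068700}} = \frac{1}{\frac{5720348632451}{429357020100}} = \frac{429357020100}{5720348632451}$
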